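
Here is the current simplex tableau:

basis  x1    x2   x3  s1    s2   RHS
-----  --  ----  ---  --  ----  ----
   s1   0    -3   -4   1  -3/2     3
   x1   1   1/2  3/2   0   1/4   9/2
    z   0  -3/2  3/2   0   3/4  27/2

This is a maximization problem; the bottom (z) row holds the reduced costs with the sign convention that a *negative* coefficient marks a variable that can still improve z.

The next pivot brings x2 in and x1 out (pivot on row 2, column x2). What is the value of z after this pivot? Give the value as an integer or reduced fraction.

Minimum ratio for x2: (9/2)/(1/2) = 9.
z changes by −(z-row coeff of x2)·ratio = −(-3/2)·9 = 27/2.
New z = 27/2 + (27/2) = 27.

27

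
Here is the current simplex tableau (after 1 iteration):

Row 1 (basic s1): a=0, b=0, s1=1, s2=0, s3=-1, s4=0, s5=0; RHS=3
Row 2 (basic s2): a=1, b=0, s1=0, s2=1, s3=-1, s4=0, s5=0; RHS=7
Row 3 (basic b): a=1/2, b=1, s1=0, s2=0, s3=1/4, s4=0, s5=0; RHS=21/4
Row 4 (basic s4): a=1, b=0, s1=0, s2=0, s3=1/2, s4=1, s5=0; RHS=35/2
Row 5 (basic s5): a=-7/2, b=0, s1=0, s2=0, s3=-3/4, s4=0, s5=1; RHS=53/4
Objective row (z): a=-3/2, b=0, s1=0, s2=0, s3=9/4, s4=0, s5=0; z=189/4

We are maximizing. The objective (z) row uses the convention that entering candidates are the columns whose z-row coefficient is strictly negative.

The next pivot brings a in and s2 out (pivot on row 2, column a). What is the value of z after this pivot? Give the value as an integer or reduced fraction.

231/4

Minimum ratio for a: 7/1 = 7.
z changes by −(z-row coeff of a)·ratio = −(-3/2)·7 = 21/2.
New z = 189/4 + (21/2) = 231/4.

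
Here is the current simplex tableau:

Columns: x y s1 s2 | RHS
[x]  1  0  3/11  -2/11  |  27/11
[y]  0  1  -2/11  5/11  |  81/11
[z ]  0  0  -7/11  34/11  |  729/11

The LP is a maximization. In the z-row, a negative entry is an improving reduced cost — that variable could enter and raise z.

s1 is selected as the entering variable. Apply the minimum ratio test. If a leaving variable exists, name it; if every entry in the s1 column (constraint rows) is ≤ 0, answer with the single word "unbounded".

x

Ratios: row 1 (x): (27/11)/(3/11) = 9; row 2 (y): entry -2/11 ≤ 0, skip.
Minimum ratio is in the x row, so x leaves.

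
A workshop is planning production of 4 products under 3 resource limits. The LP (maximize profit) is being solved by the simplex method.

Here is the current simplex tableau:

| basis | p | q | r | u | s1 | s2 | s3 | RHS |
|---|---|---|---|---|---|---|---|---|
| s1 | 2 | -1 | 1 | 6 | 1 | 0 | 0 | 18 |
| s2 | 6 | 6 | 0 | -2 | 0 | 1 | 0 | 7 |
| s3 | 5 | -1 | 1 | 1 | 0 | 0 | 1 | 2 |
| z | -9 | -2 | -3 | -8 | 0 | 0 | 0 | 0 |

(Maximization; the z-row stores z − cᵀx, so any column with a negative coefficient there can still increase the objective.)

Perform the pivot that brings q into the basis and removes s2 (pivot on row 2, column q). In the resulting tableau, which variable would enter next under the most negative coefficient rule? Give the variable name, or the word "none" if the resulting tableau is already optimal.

Pivot element 6. New z-row = old z-row − (-2)·(row 2/6).
Updated z-row coefficients: p: -7, q: 0, r: -3, u: -26/3, s1: 0, s2: 1/3, s3: 0.
The most negative is -26/3 in column u, so u would enter next.

u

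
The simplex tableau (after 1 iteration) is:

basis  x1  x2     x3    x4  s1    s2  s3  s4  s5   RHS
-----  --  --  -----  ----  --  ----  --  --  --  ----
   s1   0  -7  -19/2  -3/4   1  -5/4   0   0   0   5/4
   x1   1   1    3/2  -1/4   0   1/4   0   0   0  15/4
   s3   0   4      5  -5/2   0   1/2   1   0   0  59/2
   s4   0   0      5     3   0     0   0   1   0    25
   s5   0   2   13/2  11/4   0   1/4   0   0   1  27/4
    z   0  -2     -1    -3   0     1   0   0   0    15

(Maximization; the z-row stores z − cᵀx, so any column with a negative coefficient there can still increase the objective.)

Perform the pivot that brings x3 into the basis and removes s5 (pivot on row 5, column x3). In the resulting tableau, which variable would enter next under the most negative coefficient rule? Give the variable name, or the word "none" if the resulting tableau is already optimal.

Pivot element 13/2. New z-row = old z-row − (-1)·(row 5/(13/2)).
Updated z-row coefficients: x1: 0, x2: -22/13, x3: 0, x4: -67/26, s1: 0, s2: 27/26, s3: 0, s4: 0, s5: 2/13.
The most negative is -67/26 in column x4, so x4 would enter next.

x4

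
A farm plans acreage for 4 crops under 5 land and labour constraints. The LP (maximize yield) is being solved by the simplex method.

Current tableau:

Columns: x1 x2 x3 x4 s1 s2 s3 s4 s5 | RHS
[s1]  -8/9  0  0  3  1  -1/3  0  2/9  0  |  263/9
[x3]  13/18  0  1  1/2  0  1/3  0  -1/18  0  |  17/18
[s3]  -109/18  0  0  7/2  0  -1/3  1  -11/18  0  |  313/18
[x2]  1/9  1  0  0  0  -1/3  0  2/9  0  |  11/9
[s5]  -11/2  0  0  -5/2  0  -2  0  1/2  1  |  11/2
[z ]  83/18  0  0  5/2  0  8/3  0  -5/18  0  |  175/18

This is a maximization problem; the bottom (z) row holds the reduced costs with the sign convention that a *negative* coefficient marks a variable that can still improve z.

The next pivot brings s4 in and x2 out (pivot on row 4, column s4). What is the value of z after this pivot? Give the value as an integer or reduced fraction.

45/4

Minimum ratio for s4: (11/9)/(2/9) = 11/2.
z changes by −(z-row coeff of s4)·ratio = −(-5/18)·(11/2) = 55/36.
New z = 175/18 + (55/36) = 45/4.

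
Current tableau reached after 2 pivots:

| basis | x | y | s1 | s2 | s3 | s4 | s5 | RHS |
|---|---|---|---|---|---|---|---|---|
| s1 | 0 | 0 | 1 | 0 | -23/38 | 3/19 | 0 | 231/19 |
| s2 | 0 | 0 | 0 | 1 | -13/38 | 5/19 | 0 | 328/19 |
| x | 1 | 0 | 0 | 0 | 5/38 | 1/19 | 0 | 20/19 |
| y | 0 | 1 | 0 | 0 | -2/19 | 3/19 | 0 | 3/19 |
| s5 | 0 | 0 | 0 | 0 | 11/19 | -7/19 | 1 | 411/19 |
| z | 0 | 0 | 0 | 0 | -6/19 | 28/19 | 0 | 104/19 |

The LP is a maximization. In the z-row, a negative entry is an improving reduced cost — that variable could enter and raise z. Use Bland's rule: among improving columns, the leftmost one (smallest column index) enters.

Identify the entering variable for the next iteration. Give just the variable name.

s3

Objective-row coefficients: x: 0, y: 0, s1: 0, s2: 0, s3: -6/19, s4: 28/19, s5: 0.
Improving columns: s3. Bland's rule picks the smallest column index → s3.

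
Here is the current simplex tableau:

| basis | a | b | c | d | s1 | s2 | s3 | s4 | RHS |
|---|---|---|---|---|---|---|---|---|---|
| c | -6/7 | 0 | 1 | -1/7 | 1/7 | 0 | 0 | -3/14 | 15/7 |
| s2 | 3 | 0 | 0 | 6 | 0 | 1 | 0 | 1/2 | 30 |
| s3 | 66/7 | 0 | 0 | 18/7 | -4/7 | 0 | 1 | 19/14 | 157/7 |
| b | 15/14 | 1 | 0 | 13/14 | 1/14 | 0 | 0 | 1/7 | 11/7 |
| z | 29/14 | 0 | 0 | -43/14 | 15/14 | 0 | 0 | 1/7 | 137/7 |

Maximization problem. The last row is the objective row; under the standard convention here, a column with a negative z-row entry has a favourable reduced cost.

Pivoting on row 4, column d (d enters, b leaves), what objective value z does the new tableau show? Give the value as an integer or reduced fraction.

322/13

Minimum ratio for d: (11/7)/(13/14) = 22/13.
z changes by −(z-row coeff of d)·ratio = −(-43/14)·(22/13) = 473/91.
New z = 137/7 + (473/91) = 322/13.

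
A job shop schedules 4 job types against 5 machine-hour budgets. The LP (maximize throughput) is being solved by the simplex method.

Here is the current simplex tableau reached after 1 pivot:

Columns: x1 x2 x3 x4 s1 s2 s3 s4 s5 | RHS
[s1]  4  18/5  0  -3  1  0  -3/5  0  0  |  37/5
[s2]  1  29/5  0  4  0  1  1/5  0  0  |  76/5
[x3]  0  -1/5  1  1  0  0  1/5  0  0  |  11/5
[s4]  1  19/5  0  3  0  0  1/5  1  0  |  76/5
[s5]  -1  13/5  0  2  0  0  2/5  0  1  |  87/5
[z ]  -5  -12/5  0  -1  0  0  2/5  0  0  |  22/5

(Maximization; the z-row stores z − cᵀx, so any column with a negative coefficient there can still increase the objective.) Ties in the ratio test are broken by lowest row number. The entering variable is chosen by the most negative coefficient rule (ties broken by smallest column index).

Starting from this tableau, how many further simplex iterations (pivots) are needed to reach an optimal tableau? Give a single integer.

pivot: x1 in, s1 out → z = 273/20
pivot: x4 in, x3 out → z = 241/10
No improving column remains; optimal.

2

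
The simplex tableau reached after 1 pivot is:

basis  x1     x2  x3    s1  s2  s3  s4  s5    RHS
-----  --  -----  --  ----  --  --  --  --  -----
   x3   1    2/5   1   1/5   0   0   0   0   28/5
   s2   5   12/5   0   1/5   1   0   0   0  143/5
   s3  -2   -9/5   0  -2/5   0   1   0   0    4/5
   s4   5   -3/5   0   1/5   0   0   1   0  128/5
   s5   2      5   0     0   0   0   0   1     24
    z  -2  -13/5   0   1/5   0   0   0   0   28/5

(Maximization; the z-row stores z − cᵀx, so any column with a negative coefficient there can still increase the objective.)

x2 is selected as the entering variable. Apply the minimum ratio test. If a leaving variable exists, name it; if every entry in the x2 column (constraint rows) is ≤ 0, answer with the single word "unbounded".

Ratios: row 1 (x3): (28/5)/(2/5) = 14; row 2 (s2): (143/5)/(12/5) = 143/12; row 3 (s3): entry -9/5 ≤ 0, skip; row 4 (s4): entry -3/5 ≤ 0, skip; row 5 (s5): 24/5 = 24/5.
Minimum ratio is in the s5 row, so s5 leaves.

s5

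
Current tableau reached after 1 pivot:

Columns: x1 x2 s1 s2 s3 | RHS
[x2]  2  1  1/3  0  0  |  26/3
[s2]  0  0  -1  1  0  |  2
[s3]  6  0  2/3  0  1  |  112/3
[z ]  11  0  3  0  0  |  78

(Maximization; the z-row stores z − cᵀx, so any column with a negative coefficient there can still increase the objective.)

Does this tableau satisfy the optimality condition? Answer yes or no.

yes

No objective-row coefficient is strictly negative, so no entering variable exists; the tableau is optimal.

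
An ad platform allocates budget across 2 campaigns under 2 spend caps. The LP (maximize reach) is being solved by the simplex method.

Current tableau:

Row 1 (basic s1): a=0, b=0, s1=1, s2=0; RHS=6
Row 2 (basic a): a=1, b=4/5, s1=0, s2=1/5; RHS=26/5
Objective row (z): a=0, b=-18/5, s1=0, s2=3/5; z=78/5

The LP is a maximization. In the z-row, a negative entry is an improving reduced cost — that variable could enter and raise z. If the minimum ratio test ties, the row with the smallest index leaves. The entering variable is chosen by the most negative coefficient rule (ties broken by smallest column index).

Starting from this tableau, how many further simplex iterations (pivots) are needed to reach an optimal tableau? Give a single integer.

1

pivot: b in, a out → z = 39
No improving column remains; optimal.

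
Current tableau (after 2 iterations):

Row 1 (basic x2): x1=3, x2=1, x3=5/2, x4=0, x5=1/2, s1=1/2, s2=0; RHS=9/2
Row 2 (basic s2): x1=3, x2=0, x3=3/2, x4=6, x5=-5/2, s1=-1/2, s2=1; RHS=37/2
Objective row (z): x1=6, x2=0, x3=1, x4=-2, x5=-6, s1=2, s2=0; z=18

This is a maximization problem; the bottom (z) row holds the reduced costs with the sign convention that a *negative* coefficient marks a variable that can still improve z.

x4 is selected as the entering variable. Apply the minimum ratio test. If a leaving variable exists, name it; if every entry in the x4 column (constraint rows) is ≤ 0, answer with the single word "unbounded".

s2

Ratios: row 1 (x2): entry 0 ≤ 0, skip; row 2 (s2): (37/2)/6 = 37/12.
Minimum ratio is in the s2 row, so s2 leaves.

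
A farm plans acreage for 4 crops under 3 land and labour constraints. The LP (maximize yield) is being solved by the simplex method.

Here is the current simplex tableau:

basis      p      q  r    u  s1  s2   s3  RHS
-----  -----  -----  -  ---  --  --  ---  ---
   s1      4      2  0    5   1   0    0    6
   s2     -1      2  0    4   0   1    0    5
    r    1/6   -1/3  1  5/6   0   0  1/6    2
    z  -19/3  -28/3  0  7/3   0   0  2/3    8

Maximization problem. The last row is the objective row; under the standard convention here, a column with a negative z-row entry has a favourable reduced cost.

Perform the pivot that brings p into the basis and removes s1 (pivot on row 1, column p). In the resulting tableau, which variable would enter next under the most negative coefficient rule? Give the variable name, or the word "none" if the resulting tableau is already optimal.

q

Pivot element 4. New z-row = old z-row − (-19/3)·(row 1/4).
Updated z-row coefficients: p: 0, q: -37/6, r: 0, u: 41/4, s1: 19/12, s2: 0, s3: 2/3.
The most negative is -37/6 in column q, so q would enter next.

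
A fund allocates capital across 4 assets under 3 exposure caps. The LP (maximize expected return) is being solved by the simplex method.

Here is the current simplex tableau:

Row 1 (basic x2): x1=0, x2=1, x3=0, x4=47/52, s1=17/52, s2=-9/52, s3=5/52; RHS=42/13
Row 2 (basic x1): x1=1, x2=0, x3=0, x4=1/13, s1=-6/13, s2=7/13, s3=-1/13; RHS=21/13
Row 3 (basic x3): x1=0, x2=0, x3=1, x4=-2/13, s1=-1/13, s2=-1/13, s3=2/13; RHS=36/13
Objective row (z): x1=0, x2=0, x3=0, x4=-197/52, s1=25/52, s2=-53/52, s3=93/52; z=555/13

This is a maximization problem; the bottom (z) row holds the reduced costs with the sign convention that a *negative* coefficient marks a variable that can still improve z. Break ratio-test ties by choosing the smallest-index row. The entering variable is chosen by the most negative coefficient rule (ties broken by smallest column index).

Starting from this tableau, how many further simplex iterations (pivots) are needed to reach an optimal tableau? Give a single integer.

2

pivot: x4 in, x2 out → z = 2643/47
pivot: s2 in, x1 out → z = 786/13
No improving column remains; optimal.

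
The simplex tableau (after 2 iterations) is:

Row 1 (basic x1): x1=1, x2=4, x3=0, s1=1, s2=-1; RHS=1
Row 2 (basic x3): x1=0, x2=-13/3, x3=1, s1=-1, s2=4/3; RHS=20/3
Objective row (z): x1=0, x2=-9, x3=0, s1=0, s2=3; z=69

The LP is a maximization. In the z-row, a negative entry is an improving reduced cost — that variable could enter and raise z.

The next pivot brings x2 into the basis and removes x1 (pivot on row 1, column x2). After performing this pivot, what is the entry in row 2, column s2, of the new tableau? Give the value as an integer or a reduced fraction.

1/4

Pivot element is row 1, column x2: 4.
Normalize row 1: new (row 1, s2) = (-1)/4 = -1/4.
row 2 ← row 2 − (-13/3)·(new row 1): 4/3 − (-13/3)·(-1/4) = 1/4.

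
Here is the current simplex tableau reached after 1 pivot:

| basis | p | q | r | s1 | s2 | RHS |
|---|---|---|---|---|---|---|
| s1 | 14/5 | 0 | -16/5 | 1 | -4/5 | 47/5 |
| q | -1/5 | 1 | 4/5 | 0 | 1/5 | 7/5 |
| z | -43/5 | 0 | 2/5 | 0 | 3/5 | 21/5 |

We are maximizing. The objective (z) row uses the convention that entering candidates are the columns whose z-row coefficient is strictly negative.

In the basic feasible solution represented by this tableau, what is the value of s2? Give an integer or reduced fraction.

0

s2 is nonbasic (not in the basis column), so its value in the current BFS is 0.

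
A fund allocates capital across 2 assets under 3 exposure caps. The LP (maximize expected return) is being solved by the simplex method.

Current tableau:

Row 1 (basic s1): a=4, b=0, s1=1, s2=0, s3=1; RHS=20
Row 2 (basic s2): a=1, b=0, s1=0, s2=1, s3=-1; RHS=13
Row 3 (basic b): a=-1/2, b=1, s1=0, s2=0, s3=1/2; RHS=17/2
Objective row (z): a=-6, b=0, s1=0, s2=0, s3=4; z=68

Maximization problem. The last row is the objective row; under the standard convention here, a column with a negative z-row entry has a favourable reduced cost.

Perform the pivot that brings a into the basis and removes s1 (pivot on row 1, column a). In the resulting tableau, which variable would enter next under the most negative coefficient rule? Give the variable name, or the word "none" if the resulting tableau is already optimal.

Pivot element 4. New z-row = old z-row − (-6)·(row 1/4).
Updated z-row coefficients: a: 0, b: 0, s1: 3/2, s2: 0, s3: 11/2.
No coefficient is strictly negative; the tableau after this pivot is optimal.

none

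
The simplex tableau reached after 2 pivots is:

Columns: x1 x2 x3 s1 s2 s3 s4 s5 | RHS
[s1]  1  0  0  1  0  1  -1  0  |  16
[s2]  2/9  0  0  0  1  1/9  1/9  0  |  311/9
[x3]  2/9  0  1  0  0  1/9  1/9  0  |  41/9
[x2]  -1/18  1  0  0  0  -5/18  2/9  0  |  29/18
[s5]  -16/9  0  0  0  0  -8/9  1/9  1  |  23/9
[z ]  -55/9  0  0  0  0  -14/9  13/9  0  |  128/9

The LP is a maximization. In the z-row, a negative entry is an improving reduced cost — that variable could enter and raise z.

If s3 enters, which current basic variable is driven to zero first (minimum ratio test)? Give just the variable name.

Ratios: row 1 (s1): 16/1 = 16; row 2 (s2): (311/9)/(1/9) = 311; row 3 (x3): (41/9)/(1/9) = 41; row 4 (x2): entry -5/18 ≤ 0, skip; row 5 (s5): entry -8/9 ≤ 0, skip.
Minimum ratio 16 is in the s1 row, so s1 leaves.

s1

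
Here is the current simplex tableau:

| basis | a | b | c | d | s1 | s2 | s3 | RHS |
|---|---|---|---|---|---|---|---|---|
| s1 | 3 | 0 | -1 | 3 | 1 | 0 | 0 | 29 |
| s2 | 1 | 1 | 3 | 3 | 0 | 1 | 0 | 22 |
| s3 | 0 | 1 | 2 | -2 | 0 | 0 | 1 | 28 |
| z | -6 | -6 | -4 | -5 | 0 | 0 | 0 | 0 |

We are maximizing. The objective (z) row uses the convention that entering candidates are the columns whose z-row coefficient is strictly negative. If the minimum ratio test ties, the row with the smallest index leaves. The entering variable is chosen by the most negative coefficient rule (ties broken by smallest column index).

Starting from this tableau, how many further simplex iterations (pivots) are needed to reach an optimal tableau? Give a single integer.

pivot: a in, s1 out → z = 58
pivot: b in, s2 out → z = 132
No improving column remains; optimal.

2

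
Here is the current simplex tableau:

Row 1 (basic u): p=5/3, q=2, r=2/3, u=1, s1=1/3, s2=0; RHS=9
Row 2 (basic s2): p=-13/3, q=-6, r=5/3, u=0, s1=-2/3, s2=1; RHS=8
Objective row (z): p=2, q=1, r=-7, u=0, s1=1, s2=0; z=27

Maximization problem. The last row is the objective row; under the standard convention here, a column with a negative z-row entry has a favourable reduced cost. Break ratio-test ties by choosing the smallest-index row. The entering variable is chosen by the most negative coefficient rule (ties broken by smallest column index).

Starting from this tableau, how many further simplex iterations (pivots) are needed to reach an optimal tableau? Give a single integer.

2

pivot: r in, s2 out → z = 303/5
pivot: q in, u out → z = 185/2
No improving column remains; optimal.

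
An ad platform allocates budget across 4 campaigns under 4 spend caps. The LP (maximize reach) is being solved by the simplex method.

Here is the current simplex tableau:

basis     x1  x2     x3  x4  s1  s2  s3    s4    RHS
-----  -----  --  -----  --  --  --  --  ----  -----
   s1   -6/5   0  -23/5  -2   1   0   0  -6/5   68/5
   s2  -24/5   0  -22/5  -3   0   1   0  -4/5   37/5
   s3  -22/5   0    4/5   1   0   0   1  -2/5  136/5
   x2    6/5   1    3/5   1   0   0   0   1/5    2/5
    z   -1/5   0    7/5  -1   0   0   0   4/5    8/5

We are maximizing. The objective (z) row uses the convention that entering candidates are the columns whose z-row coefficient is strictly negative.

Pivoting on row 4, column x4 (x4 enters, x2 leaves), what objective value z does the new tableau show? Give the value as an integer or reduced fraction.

2

Minimum ratio for x4: (2/5)/1 = 2/5.
z changes by −(z-row coeff of x4)·ratio = −(-1)·(2/5) = 2/5.
New z = 8/5 + (2/5) = 2.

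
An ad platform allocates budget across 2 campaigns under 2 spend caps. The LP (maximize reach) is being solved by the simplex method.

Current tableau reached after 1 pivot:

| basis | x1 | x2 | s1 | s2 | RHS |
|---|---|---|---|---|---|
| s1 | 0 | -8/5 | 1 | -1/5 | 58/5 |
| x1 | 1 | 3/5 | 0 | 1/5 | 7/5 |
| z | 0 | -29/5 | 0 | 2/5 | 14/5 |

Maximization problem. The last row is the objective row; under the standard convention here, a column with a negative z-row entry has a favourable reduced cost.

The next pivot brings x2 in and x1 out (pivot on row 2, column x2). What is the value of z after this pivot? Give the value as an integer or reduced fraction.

49/3

Minimum ratio for x2: (7/5)/(3/5) = 7/3.
z changes by −(z-row coeff of x2)·ratio = −(-29/5)·(7/3) = 203/15.
New z = 14/5 + (203/15) = 49/3.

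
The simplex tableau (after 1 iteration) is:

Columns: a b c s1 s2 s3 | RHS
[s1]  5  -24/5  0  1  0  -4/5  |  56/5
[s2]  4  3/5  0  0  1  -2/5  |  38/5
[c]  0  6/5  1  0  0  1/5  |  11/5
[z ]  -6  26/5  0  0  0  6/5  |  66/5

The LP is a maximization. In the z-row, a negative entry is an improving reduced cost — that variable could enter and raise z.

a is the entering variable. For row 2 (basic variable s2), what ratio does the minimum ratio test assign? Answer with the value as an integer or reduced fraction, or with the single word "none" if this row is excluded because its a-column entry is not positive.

19/10

Ratio = RHS / (a entry) = (38/5) / 4 = 19/10.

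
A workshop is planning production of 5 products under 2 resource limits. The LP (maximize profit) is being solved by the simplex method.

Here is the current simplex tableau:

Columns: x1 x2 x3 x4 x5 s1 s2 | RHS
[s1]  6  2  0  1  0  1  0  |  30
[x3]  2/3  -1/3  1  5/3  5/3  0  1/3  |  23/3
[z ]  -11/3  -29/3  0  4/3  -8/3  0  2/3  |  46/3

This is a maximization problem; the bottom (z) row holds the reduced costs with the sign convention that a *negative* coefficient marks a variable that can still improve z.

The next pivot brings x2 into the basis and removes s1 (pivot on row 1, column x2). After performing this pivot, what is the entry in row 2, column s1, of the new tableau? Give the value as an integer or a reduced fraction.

Pivot element is row 1, column x2: 2.
Normalize row 1: new (row 1, s1) = 1/2 = 1/2.
row 2 ← row 2 − (-1/3)·(new row 1): 0 − (-1/3)·(1/2) = 1/6.

1/6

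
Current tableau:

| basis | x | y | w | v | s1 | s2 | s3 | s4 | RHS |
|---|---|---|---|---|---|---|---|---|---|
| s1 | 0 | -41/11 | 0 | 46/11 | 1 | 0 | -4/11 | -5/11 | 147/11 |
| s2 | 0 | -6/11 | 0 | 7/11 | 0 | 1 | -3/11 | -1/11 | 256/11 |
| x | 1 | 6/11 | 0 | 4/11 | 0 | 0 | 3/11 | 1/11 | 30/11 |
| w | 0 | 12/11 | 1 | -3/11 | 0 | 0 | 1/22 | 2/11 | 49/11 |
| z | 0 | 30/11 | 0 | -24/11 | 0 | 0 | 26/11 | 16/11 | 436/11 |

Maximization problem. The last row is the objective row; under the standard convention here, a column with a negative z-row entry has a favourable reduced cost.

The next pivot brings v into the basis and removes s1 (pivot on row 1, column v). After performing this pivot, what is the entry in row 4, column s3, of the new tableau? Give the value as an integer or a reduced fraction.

Pivot element is row 1, column v: 46/11.
Normalize row 1: new (row 1, s3) = (-4/11)/(46/11) = -2/23.
row 4 ← row 4 − (-3/11)·(new row 1): 1/22 − (-3/11)·(-2/23) = 1/46.

1/46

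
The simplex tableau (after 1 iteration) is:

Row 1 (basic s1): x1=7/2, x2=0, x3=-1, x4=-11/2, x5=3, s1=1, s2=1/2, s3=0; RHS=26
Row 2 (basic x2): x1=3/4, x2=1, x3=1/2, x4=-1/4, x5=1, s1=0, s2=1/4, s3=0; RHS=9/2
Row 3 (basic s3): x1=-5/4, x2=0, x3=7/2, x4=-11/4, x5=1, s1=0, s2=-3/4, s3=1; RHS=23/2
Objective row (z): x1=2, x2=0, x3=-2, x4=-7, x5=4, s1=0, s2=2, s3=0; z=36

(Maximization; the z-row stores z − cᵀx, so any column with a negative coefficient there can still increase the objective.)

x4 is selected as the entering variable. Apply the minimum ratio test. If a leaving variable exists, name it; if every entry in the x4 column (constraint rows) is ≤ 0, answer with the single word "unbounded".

x4-column entries: row 1: -11/2, row 2: -1/4, row 3: -11/4. All ≤ 0, so x4 can increase without bound; the LP is unbounded in this direction.

unbounded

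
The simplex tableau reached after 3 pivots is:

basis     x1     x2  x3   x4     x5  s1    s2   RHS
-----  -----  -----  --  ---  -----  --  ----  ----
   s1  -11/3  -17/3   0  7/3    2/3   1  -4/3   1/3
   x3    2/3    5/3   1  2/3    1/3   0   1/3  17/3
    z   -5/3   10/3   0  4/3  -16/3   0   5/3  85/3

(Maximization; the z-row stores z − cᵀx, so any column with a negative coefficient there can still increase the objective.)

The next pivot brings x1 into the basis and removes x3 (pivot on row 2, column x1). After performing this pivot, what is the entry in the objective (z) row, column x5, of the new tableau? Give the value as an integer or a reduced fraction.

Pivot element is row 2, column x1: 2/3.
Normalize row 2: new (row 2, x5) = (1/3)/(2/3) = 1/2.
z-row ← z-row − (-5/3)·(new row 2): -16/3 − (-5/3)·(1/2) = -9/2.

-9/2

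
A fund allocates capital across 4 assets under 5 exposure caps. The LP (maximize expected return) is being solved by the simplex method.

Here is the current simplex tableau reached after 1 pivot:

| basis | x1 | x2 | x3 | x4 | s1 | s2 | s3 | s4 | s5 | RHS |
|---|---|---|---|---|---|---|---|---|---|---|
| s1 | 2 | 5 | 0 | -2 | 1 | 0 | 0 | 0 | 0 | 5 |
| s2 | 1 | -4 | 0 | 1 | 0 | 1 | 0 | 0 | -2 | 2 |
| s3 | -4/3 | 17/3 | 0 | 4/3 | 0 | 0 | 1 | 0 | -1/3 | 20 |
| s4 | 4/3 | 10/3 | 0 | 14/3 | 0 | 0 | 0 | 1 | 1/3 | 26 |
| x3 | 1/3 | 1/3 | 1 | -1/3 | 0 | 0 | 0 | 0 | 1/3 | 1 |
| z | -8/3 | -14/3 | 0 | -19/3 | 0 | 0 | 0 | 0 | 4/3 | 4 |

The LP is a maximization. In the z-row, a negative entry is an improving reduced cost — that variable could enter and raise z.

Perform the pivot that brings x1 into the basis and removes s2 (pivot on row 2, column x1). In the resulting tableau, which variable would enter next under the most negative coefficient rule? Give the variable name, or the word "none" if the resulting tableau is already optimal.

x2

Pivot element 1. New z-row = old z-row − (-8/3)·(row 2/1).
Updated z-row coefficients: x1: 0, x2: -46/3, x3: 0, x4: -11/3, s1: 0, s2: 8/3, s3: 0, s4: 0, s5: -4.
The most negative is -46/3 in column x2, so x2 would enter next.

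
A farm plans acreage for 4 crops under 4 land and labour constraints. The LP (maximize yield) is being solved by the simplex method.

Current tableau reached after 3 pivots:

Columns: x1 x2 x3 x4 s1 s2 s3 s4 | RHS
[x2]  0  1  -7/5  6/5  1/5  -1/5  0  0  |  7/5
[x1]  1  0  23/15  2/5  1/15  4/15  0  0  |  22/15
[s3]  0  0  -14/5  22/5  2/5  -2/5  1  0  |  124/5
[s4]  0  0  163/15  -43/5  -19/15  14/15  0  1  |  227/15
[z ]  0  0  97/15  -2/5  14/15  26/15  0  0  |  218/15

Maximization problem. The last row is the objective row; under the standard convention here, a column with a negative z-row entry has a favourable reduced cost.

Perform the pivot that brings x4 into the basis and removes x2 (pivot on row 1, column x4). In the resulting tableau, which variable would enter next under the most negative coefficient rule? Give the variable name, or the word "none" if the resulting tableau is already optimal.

none

Pivot element 6/5. New z-row = old z-row − (-2/5)·(row 1/(6/5)).
Updated z-row coefficients: x1: 0, x2: 1/3, x3: 6, x4: 0, s1: 1, s2: 5/3, s3: 0, s4: 0.
No coefficient is strictly negative; the tableau after this pivot is optimal.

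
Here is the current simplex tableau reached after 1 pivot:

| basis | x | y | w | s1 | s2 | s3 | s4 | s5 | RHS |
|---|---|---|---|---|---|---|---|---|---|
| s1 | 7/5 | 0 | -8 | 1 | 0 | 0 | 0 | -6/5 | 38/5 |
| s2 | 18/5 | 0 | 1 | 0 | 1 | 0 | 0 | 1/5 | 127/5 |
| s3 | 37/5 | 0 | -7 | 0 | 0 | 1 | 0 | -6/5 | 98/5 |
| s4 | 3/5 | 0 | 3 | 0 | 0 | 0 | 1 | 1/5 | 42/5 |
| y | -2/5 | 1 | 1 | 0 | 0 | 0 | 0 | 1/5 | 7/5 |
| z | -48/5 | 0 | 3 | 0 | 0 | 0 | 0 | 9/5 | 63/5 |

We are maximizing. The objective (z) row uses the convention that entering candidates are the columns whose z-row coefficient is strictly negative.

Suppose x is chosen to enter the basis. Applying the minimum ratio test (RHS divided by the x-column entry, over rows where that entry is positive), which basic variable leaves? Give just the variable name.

s3

Ratios: row 1 (s1): (38/5)/(7/5) = 38/7; row 2 (s2): (127/5)/(18/5) = 127/18; row 3 (s3): (98/5)/(37/5) = 98/37; row 4 (s4): (42/5)/(3/5) = 14; row 5 (y): entry -2/5 ≤ 0, skip.
Minimum ratio 98/37 is in the s3 row, so s3 leaves.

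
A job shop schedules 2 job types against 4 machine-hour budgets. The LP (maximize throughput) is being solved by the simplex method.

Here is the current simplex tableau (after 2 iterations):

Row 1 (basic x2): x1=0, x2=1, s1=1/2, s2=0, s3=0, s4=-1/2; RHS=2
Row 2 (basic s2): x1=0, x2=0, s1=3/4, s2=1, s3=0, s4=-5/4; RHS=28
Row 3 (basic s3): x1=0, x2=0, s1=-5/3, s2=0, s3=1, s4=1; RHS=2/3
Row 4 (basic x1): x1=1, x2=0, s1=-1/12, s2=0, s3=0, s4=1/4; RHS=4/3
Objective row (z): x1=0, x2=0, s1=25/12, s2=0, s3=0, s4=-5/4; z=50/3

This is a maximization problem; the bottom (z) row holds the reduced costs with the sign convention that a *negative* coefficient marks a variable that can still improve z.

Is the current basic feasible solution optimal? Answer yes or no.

no

Column s4 has objective-row coefficient -5/4, which is negative; an improving pivot exists, so not yet optimal.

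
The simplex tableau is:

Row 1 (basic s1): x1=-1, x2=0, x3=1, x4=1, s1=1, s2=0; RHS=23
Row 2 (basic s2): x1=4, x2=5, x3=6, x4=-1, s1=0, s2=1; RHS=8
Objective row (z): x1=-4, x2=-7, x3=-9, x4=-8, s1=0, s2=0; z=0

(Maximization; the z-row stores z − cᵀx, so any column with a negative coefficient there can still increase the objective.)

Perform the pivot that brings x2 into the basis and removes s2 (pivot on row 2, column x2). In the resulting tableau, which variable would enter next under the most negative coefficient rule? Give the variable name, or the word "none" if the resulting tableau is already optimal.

Pivot element 5. New z-row = old z-row − (-7)·(row 2/5).
Updated z-row coefficients: x1: 8/5, x2: 0, x3: -3/5, x4: -47/5, s1: 0, s2: 7/5.
The most negative is -47/5 in column x4, so x4 would enter next.

x4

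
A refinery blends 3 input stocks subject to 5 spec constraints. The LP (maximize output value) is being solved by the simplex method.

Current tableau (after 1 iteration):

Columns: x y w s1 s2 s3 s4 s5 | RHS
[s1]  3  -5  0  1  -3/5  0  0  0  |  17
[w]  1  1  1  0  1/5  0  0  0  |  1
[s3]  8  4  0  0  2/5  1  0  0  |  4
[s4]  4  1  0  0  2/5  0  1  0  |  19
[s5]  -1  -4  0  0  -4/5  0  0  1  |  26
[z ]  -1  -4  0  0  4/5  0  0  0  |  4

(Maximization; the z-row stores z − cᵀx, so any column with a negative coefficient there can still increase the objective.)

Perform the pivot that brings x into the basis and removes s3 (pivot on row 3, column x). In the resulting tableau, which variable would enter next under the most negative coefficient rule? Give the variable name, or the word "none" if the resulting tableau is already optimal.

y

Pivot element 8. New z-row = old z-row − (-1)·(row 3/8).
Updated z-row coefficients: x: 0, y: -7/2, w: 0, s1: 0, s2: 17/20, s3: 1/8, s4: 0, s5: 0.
The most negative is -7/2 in column y, so y would enter next.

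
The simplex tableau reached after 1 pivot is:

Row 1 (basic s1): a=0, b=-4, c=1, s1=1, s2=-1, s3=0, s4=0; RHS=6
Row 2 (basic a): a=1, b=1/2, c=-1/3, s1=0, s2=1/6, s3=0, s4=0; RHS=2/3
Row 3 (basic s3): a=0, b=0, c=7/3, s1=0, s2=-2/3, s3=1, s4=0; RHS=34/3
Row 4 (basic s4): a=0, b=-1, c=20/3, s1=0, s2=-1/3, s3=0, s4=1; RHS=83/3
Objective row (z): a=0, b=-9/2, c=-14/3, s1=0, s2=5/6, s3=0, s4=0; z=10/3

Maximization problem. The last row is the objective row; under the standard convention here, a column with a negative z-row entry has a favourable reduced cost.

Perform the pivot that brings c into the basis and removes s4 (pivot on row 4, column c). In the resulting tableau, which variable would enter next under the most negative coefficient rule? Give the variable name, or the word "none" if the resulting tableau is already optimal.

b

Pivot element 20/3. New z-row = old z-row − (-14/3)·(row 4/(20/3)).
Updated z-row coefficients: a: 0, b: -26/5, c: 0, s1: 0, s2: 3/5, s3: 0, s4: 7/10.
The most negative is -26/5 in column b, so b would enter next.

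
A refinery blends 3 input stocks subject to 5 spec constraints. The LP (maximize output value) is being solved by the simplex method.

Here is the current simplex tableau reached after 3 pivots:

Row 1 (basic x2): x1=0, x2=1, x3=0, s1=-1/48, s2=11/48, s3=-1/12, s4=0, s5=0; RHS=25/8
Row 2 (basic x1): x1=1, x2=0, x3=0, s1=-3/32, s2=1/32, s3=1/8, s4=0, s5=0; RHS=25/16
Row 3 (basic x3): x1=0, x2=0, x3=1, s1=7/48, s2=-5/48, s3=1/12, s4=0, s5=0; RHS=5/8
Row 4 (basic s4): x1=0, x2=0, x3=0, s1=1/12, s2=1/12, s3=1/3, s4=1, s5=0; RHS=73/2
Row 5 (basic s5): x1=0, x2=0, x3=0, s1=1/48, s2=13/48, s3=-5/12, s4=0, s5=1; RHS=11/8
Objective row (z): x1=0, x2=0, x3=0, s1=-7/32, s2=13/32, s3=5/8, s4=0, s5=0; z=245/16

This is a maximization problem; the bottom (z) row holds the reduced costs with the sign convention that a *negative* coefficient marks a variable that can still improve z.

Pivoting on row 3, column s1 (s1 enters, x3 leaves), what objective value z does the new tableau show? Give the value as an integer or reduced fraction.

Minimum ratio for s1: (5/8)/(7/48) = 30/7.
z changes by −(z-row coeff of s1)·ratio = −(-7/32)·(30/7) = 15/16.
New z = 245/16 + (15/16) = 65/4.

65/4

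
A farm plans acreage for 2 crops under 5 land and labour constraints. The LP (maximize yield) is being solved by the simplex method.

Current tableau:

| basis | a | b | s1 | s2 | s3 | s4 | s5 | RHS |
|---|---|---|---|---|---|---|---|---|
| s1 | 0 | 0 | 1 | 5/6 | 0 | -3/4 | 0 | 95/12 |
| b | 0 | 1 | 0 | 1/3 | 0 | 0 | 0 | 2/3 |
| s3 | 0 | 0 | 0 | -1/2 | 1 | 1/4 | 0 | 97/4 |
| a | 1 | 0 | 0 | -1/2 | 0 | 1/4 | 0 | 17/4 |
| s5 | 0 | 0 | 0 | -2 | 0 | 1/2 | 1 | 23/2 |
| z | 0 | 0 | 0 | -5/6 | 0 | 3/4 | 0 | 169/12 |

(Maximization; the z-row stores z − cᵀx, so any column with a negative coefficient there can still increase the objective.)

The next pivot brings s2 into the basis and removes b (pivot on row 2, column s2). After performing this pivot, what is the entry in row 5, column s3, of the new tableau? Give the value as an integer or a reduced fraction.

Pivot element is row 2, column s2: 1/3.
Normalize row 2: new (row 2, s3) = 0/(1/3) = 0.
row 5 ← row 5 − (-2)·(new row 2): 0 − (-2)·0 = 0.

0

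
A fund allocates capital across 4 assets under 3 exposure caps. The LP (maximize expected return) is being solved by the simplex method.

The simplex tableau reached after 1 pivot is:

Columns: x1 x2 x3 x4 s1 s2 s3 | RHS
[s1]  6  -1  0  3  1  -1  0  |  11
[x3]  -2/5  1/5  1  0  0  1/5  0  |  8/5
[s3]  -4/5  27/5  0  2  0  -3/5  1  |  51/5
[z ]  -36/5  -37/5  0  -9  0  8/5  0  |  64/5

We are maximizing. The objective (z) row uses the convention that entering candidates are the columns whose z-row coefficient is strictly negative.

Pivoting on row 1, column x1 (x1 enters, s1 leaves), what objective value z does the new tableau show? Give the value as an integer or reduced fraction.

Minimum ratio for x1: 11/6 = 11/6.
z changes by −(z-row coeff of x1)·ratio = −(-36/5)·(11/6) = 66/5.
New z = 64/5 + (66/5) = 26.

26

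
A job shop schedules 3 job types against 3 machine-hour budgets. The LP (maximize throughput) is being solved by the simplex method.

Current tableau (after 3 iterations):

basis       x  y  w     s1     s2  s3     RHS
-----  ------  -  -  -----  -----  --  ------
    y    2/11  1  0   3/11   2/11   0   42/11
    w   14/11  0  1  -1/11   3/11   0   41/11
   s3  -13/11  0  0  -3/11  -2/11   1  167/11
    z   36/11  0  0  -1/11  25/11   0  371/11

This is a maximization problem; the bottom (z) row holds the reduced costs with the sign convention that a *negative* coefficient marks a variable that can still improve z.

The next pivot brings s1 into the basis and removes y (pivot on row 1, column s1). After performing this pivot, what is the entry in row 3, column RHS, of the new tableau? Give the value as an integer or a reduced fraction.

Pivot element is row 1, column s1: 3/11.
Normalize row 1: new (row 1, RHS) = (42/11)/(3/11) = 14.
row 3 ← row 3 − (-3/11)·(new row 1): 167/11 − (-3/11)·14 = 19.

19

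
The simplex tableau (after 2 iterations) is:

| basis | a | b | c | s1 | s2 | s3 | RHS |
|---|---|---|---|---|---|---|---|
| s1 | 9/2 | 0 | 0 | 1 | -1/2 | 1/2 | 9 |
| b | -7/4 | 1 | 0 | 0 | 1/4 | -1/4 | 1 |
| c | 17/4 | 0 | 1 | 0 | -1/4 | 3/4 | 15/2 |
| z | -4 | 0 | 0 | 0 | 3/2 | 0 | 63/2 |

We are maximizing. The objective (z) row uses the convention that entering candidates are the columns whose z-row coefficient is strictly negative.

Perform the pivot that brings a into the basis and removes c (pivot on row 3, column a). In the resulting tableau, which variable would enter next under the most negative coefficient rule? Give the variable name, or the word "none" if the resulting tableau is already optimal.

none

Pivot element 17/4. New z-row = old z-row − (-4)·(row 3/(17/4)).
Updated z-row coefficients: a: 0, b: 0, c: 16/17, s1: 0, s2: 43/34, s3: 12/17.
No coefficient is strictly negative; the tableau after this pivot is optimal.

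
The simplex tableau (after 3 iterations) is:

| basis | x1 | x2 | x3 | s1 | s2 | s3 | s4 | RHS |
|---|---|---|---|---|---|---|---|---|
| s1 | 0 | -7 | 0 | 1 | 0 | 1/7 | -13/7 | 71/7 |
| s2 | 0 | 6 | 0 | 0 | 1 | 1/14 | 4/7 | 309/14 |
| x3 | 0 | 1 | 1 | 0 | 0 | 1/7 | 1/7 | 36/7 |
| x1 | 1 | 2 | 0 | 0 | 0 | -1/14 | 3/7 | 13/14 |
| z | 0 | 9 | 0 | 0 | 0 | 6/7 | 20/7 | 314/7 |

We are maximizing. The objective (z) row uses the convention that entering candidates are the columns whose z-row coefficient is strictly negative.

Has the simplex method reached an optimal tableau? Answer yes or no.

No objective-row coefficient is strictly negative, so no entering variable exists; the tableau is optimal.

yes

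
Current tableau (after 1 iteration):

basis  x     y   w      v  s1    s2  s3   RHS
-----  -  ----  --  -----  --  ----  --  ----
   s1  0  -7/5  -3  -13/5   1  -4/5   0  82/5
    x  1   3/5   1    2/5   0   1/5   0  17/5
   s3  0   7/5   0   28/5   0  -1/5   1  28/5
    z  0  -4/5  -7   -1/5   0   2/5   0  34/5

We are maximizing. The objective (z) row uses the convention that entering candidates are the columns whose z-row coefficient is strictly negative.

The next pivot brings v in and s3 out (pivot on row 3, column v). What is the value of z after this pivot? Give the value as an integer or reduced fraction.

Minimum ratio for v: (28/5)/(28/5) = 1.
z changes by −(z-row coeff of v)·ratio = −(-1/5)·1 = 1/5.
New z = 34/5 + (1/5) = 7.

7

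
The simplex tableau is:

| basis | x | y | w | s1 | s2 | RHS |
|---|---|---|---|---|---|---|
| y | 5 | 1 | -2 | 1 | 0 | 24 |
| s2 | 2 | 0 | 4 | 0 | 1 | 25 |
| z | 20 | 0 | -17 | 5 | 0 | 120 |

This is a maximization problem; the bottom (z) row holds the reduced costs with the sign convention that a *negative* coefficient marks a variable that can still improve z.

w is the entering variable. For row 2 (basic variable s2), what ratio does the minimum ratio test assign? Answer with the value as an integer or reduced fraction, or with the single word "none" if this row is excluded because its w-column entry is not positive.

Ratio = RHS / (w entry) = 25 / 4 = 25/4.

25/4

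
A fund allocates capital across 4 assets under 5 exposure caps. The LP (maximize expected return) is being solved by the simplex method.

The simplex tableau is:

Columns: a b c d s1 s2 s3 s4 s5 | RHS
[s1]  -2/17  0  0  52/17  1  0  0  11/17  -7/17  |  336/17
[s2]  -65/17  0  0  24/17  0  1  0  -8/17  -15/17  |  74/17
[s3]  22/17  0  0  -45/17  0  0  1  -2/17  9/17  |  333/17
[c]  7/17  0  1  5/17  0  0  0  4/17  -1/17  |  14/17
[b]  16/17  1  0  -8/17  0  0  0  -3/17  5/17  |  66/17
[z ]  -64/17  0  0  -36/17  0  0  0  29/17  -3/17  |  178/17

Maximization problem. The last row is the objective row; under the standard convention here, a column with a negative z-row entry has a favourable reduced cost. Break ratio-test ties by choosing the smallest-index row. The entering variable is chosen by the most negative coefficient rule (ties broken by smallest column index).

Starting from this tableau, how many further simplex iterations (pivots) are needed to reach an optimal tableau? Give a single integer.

pivot: a in, c out → z = 18
pivot: s5 in, b out → z = 64/3
pivot: d in, a out → z = 32
No improving column remains; optimal.

3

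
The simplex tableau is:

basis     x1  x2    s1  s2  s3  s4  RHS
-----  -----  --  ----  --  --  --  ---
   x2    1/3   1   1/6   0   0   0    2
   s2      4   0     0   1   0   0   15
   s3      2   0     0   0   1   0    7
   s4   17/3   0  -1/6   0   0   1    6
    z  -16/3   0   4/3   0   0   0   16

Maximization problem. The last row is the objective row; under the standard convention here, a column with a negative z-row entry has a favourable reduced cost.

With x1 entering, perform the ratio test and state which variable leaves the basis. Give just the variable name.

Ratios: row 1 (x2): 2/(1/3) = 6; row 2 (s2): 15/4 = 15/4; row 3 (s3): 7/2 = 7/2; row 4 (s4): 6/(17/3) = 18/17.
Minimum ratio 18/17 is in the s4 row, so s4 leaves.

s4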